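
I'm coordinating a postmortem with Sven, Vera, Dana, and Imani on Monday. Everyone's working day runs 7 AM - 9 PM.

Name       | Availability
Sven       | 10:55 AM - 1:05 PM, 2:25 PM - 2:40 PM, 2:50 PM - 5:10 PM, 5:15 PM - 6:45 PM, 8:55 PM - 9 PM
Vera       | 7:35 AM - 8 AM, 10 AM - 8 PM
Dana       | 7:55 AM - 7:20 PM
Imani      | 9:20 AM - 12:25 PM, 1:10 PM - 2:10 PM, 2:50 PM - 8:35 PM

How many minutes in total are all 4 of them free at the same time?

320

Sven ∩ Vera: 10:55-13:05, 14:25-14:40, 14:50-17:10, 17:15-18:45.
Sven ∩ Vera ∩ Dana: 10:55-13:05, 14:25-14:40, 14:50-17:10, 17:15-18:45.
Sven ∩ Vera ∩ Dana ∩ Imani: 10:55-12:25, 14:50-17:10, 17:15-18:45.
Summing the common windows: 90 + 140 + 90 = 320 minutes.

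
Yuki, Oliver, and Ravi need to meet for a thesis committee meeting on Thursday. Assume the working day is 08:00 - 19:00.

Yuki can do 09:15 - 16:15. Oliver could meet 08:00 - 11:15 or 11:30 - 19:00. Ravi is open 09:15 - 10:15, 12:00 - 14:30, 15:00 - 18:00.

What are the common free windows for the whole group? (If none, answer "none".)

09:15-10:15, 12:00-14:30, 15:00-16:15

Yuki ∩ Oliver: 09:15-11:15, 11:30-16:15.
Yuki ∩ Oliver ∩ Ravi: 09:15-10:15, 12:00-14:30, 15:00-16:15.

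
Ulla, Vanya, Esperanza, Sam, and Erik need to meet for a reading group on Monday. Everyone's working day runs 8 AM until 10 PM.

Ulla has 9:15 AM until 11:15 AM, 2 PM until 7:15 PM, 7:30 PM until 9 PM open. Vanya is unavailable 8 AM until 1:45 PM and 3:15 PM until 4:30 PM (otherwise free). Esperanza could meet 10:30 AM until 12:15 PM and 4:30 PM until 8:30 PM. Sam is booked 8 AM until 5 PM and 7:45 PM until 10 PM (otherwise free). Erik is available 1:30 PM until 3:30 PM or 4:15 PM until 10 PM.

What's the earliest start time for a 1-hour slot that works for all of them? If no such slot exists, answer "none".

Ulla free: 09:15-11:15, 14:00-19:15, 19:30-21:00.
Vanya free: 13:45-15:15, 16:30-22:00 (invert busy blocks within the working day).
Esperanza free: 10:30-12:15, 16:30-20:30.
Sam free: 17:00-19:45 (invert busy blocks within the working day).
Erik free: 13:30-15:30, 16:15-22:00.
Ulla ∩ Vanya: 14:00-15:15, 16:30-19:15, 19:30-21:00.
Ulla ∩ Vanya ∩ Esperanza: 16:30-19:15, 19:30-20:30.
Ulla ∩ Vanya ∩ Esperanza ∩ Sam: 17:00-19:15, 19:30-19:45.
Ulla ∩ Vanya ∩ Esperanza ∩ Sam ∩ Erik: 17:00-19:15, 19:30-19:45.
The first common window of at least 60 minutes is 17:00-19:15, so the earliest start is 17:00.

17:00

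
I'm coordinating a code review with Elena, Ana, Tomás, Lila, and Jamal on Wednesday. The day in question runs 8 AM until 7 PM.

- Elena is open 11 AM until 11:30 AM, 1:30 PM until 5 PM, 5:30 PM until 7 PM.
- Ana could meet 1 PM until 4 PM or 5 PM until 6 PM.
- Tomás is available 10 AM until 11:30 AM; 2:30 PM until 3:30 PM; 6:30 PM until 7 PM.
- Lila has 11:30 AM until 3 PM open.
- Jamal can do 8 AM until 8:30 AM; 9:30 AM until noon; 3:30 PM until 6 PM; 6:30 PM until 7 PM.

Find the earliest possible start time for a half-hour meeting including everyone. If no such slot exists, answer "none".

none

Elena ∩ Ana: 13:30-16:00, 17:30-18:00.
Elena ∩ Ana ∩ Tomás: 14:30-15:30.
Elena ∩ Ana ∩ Tomás ∩ Lila: 14:30-15:00.
Elena ∩ Ana ∩ Tomás ∩ Lila ∩ Jamal: ∅.
There is no time when everyone is free.
No common window is at least 30 minutes long.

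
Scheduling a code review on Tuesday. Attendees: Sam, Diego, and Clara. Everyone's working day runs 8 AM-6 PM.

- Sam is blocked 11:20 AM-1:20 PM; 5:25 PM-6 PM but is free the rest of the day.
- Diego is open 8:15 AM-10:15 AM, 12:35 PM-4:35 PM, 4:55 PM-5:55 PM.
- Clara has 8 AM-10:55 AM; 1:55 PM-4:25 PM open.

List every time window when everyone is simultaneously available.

08:15-10:15, 13:55-16:25

Sam free: 08:00-11:20, 13:20-17:25 (invert busy blocks within the working day).
Diego free: 08:15-10:15, 12:35-16:35, 16:55-17:55.
Clara free: 08:00-10:55, 13:55-16:25.
Sam ∩ Diego: 08:15-10:15, 13:20-16:35, 16:55-17:25.
Sam ∩ Diego ∩ Clara: 08:15-10:15, 13:55-16:25.
Those are the intersection windows.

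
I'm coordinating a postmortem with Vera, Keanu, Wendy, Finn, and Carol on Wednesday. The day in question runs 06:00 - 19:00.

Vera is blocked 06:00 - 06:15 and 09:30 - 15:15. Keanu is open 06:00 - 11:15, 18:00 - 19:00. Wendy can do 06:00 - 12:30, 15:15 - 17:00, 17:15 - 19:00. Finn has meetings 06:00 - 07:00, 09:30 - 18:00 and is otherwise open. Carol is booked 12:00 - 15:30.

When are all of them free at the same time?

07:00-09:30, 18:00-19:00

Vera free: 06:15-09:30, 15:15-19:00 (invert busy blocks within the working day).
Keanu free: 06:00-11:15, 18:00-19:00.
Wendy free: 06:00-12:30, 15:15-17:00, 17:15-19:00.
Finn free: 07:00-09:30, 18:00-19:00 (invert busy blocks within the working day).
Carol free: 06:00-12:00, 15:30-19:00 (invert busy blocks within the working day).
Vera ∩ Keanu: 06:15-09:30, 18:00-19:00.
Vera ∩ Keanu ∩ Wendy: 06:15-09:30, 18:00-19:00.
Vera ∩ Keanu ∩ Wendy ∩ Finn: 07:00-09:30, 18:00-19:00.
Vera ∩ Keanu ∩ Wendy ∩ Finn ∩ Carol: 07:00-09:30, 18:00-19:00.
Those are the intersection windows.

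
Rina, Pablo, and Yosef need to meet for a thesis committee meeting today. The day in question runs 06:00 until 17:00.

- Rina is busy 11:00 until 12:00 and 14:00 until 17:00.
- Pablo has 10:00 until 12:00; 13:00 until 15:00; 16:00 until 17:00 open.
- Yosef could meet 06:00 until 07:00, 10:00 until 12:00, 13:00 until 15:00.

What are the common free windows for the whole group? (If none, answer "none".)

10:00-11:00, 13:00-14:00

Rina free: 06:00-11:00, 12:00-14:00 (invert busy blocks within the working day).
Pablo free: 10:00-12:00, 13:00-15:00, 16:00-17:00.
Yosef free: 06:00-07:00, 10:00-12:00, 13:00-15:00.
Rina ∩ Pablo: 10:00-11:00, 13:00-14:00.
Rina ∩ Pablo ∩ Yosef: 10:00-11:00, 13:00-14:00.
Those are the intersection windows.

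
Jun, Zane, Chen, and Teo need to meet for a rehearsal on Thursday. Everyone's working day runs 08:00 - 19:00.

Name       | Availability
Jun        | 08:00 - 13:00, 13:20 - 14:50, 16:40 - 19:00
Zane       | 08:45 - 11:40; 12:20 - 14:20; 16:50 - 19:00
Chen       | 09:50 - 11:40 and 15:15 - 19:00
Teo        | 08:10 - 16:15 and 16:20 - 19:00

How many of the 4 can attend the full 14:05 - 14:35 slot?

Jun and Teo can make the full 14:05-14:35 slot — that's 2.

2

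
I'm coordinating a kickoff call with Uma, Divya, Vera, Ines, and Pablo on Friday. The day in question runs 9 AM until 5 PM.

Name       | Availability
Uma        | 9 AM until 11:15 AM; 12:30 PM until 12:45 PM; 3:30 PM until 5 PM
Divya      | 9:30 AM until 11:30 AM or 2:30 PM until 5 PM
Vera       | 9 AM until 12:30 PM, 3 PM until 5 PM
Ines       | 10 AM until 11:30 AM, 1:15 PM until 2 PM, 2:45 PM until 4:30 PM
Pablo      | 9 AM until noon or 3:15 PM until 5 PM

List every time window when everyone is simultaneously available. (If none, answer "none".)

10:00-11:15, 15:30-16:30

Uma ∩ Divya: 09:30-11:15, 15:30-17:00.
Uma ∩ Divya ∩ Vera: 09:30-11:15, 15:30-17:00.
Uma ∩ Divya ∩ Vera ∩ Ines: 10:00-11:15, 15:30-16:30.
Uma ∩ Divya ∩ Vera ∩ Ines ∩ Pablo: 10:00-11:15, 15:30-16:30.
Those are the intersection windows.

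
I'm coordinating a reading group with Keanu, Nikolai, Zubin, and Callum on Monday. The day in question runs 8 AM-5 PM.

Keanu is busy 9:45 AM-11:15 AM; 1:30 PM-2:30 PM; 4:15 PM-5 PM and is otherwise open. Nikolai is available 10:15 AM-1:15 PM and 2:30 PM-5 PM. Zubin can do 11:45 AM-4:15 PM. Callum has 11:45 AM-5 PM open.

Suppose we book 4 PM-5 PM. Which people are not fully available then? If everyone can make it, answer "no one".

Keanu free: 08:00-09:45, 11:15-13:30, 14:30-16:15 (invert busy blocks within the working day).
Nikolai free: 10:15-13:15, 14:30-17:00.
Zubin free: 11:45-16:15.
Callum free: 11:45-17:00.
Keanu: not fully free for 16:00-17:00. Nikolai: free for 16:00-17:00. Zubin: not fully free for 16:00-17:00. Callum: free for 16:00-17:00.

Keanu, Zubin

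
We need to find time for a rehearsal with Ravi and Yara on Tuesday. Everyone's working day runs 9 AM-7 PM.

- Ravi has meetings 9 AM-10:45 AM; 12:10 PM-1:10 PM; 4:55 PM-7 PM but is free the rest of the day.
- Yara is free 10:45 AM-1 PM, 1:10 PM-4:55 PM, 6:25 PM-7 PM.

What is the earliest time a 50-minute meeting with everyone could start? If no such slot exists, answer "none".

10:45

Ravi free: 10:45-12:10, 13:10-16:55 (invert busy blocks within the working day).
Yara free: 10:45-13:00, 13:10-16:55, 18:25-19:00.
Ravi ∩ Yara: 10:45-12:10, 13:10-16:55.
Those are the intersection windows.
The first common window of at least 50 minutes is 10:45-12:10, so the earliest start is 10:45.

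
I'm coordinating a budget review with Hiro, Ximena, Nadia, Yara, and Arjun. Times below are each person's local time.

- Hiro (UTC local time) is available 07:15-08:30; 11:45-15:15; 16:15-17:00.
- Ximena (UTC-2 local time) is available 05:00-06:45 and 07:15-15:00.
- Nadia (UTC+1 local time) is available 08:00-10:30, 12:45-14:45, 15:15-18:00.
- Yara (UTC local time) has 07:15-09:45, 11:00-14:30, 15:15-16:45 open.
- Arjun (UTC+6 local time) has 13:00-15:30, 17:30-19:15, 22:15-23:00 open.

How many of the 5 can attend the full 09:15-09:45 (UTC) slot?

2

Hiro in UTC: 07:15-08:30, 11:45-15:15, 16:15-17:00.
Ximena in UTC: 07:00-08:45, 09:15-17:00 (add 2h to convert from UTC-2).
Nadia in UTC: 07:00-09:30, 11:45-13:45, 14:15-17:00 (subtract 1h to convert from UTC+1).
Yara in UTC: 07:15-09:45, 11:00-14:30, 15:15-16:45.
Arjun in UTC: 07:00-09:30, 11:30-13:15, 16:15-17:00 (subtract 6h to convert from UTC+6).
Ximena and Yara can make the full 09:15-09:45 slot — that's 2.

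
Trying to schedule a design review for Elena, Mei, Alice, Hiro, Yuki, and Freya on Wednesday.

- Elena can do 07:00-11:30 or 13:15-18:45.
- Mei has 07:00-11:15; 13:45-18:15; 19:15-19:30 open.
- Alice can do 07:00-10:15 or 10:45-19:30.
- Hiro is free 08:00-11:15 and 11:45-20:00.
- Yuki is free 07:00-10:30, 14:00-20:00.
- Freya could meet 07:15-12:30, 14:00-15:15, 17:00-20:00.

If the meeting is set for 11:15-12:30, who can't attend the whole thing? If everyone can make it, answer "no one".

Elena, Hiro, Mei, Yuki

Elena: not fully free for 11:15-12:30. Mei: not fully free for 11:15-12:30. Alice: free for 11:15-12:30. Hiro: not fully free for 11:15-12:30. Yuki: not fully free for 11:15-12:30. Freya: free for 11:15-12:30.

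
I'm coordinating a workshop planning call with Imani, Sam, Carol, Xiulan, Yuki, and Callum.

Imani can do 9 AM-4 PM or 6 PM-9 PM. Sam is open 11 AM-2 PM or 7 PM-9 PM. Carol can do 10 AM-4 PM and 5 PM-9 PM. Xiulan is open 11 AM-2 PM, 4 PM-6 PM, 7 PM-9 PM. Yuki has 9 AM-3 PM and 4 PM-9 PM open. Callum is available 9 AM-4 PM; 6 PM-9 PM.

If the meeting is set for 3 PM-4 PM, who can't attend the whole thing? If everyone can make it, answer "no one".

Sam, Xiulan, Yuki

Imani: free for 15:00-16:00. Sam: not fully free for 15:00-16:00. Carol: free for 15:00-16:00. Xiulan: not fully free for 15:00-16:00. Yuki: not fully free for 15:00-16:00. Callum: free for 15:00-16:00.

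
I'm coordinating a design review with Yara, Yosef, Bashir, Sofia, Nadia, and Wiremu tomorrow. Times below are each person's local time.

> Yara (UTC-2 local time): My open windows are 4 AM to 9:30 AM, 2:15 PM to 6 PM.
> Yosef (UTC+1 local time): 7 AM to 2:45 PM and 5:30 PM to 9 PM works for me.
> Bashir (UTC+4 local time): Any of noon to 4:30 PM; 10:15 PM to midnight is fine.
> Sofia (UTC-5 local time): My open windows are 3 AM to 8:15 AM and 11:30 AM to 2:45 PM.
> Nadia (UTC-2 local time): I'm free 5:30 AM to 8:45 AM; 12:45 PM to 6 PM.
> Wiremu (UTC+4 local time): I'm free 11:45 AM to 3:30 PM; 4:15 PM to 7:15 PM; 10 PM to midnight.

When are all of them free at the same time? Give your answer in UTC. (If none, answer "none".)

08:00-10:45, 18:15-19:45

Yara in UTC: 06:00-11:30, 16:15-20:00 (add 2h to convert from UTC-2).
Yosef in UTC: 06:00-13:45, 16:30-20:00 (subtract 1h to convert from UTC+1).
Bashir in UTC: 08:00-12:30, 18:15-20:00 (subtract 4h to convert from UTC+4).
Sofia in UTC: 08:00-13:15, 16:30-19:45 (add 5h to convert from UTC-5).
Nadia in UTC: 07:30-10:45, 14:45-20:00 (add 2h to convert from UTC-2).
Wiremu in UTC: 07:45-11:30, 12:15-15:15, 18:00-20:00 (subtract 4h to convert from UTC+4).
Yara ∩ Yosef: 06:00-11:30, 16:30-20:00.
Yara ∩ Yosef ∩ Bashir: 08:00-11:30, 18:15-20:00.
Yara ∩ Yosef ∩ Bashir ∩ Sofia: 08:00-11:30, 18:15-19:45.
Yara ∩ Yosef ∩ Bashir ∩ Sofia ∩ Nadia: 08:00-10:45, 18:15-19:45.
Yara ∩ Yosef ∩ Bashir ∩ Sofia ∩ Nadia ∩ Wiremu: 08:00-10:45, 18:15-19:45.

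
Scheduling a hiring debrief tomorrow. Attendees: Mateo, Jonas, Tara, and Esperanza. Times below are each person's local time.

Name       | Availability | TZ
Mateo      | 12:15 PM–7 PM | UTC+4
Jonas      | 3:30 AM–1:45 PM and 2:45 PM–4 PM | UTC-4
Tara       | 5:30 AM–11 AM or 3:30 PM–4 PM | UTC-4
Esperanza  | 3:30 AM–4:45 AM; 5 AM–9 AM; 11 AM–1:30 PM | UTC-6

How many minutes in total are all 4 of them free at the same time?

Mateo in UTC: 08:15-15:00 (subtract 4h to convert from UTC+4).
Jonas in UTC: 07:30-17:45, 18:45-20:00 (add 4h to convert from UTC-4).
Tara in UTC: 09:30-15:00, 19:30-20:00 (add 4h to convert from UTC-4).
Esperanza in UTC: 09:30-10:45, 11:00-15:00, 17:00-19:30 (add 6h to convert from UTC-6).
Mateo ∩ Jonas: 08:15-15:00.
Mateo ∩ Jonas ∩ Tara: 09:30-15:00.
Mateo ∩ Jonas ∩ Tara ∩ Esperanza: 09:30-10:45, 11:00-15:00.
So the common availability across everyone is 09:30-10:45, 11:00-15:00.
Summing the common windows: 75 + 240 = 315 minutes.

315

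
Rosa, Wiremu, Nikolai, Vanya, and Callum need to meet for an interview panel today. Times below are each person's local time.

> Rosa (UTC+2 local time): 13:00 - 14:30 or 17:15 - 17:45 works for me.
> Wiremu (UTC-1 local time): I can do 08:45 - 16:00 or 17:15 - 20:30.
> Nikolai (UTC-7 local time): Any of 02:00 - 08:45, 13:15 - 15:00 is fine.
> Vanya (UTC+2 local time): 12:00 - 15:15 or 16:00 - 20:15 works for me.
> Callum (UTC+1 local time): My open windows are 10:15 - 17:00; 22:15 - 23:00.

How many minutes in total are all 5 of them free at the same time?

Rosa in UTC: 11:00-12:30, 15:15-15:45 (subtract 2h to convert from UTC+2).
Wiremu in UTC: 09:45-17:00, 18:15-21:30 (add 1h to convert from UTC-1).
Nikolai in UTC: 09:00-15:45, 20:15-22:00 (add 7h to convert from UTC-7).
Vanya in UTC: 10:00-13:15, 14:00-18:15 (subtract 2h to convert from UTC+2).
Callum in UTC: 09:15-16:00, 21:15-22:00 (subtract 1h to convert from UTC+1).
Rosa ∩ Wiremu: 11:00-12:30, 15:15-15:45.
Rosa ∩ Wiremu ∩ Nikolai: 11:00-12:30, 15:15-15:45.
Rosa ∩ Wiremu ∩ Nikolai ∩ Vanya: 11:00-12:30, 15:15-15:45.
Rosa ∩ Wiremu ∩ Nikolai ∩ Vanya ∩ Callum: 11:00-12:30, 15:15-15:45.
Summing the common windows: 90 + 30 = 120 minutes.

120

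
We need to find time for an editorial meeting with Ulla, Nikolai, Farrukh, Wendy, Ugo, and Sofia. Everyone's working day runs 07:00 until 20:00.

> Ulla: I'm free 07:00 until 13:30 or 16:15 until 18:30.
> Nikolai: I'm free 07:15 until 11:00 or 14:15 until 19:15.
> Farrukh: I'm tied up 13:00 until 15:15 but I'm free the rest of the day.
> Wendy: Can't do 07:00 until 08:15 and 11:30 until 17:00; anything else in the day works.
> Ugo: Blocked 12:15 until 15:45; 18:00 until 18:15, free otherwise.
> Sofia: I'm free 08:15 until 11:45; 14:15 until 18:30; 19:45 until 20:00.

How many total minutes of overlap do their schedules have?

240

Ulla free: 07:00-13:30, 16:15-18:30.
Nikolai free: 07:15-11:00, 14:15-19:15.
Farrukh free: 07:00-13:00, 15:15-20:00 (invert busy blocks within the working day).
Wendy free: 08:15-11:30, 17:00-20:00 (invert busy blocks within the working day).
Ugo free: 07:00-12:15, 15:45-18:00, 18:15-20:00 (invert busy blocks within the working day).
Sofia free: 08:15-11:45, 14:15-18:30, 19:45-20:00.
Ulla ∩ Nikolai: 07:15-11:00, 16:15-18:30.
Ulla ∩ Nikolai ∩ Farrukh: 07:15-11:00, 16:15-18:30.
Ulla ∩ Nikolai ∩ Farrukh ∩ Wendy: 08:15-11:00, 17:00-18:30.
Ulla ∩ Nikolai ∩ Farrukh ∩ Wendy ∩ Ugo: 08:15-11:00, 17:00-18:00, 18:15-18:30.
Ulla ∩ Nikolai ∩ Farrukh ∩ Wendy ∩ Ugo ∩ Sofia: 08:15-11:00, 17:00-18:00, 18:15-18:30.
Summing the common windows: 165 + 60 + 15 = 240 minutes.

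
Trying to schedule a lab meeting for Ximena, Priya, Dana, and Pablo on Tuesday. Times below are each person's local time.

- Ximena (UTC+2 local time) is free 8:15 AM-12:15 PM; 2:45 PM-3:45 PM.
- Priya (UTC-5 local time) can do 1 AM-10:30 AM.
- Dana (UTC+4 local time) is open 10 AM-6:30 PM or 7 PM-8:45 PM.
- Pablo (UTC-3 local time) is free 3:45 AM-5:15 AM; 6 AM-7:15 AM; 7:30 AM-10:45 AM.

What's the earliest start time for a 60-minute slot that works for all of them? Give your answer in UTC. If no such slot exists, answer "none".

Ximena in UTC: 06:15-10:15, 12:45-13:45 (subtract 2h to convert from UTC+2).
Priya in UTC: 06:00-15:30 (add 5h to convert from UTC-5).
Dana in UTC: 06:00-14:30, 15:00-16:45 (subtract 4h to convert from UTC+4).
Pablo in UTC: 06:45-08:15, 09:00-10:15, 10:30-13:45 (add 3h to convert from UTC-3).
Ximena ∩ Priya: 06:15-10:15, 12:45-13:45.
Ximena ∩ Priya ∩ Dana: 06:15-10:15, 12:45-13:45.
Ximena ∩ Priya ∩ Dana ∩ Pablo: 06:45-08:15, 09:00-10:15, 12:45-13:45.
So the common availability across everyone is 06:45-08:15, 09:00-10:15, 12:45-13:45.
The first common window of at least 60 minutes is 06:45-08:15, so the earliest start is 06:45.

06:45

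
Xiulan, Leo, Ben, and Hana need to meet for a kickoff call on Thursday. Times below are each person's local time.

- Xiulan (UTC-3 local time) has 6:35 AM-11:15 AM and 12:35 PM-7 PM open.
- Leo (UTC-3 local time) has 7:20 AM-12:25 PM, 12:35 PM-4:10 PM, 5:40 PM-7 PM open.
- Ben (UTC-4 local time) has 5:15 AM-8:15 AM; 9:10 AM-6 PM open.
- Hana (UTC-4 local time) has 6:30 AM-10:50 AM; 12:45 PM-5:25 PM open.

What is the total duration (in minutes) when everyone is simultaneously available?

Xiulan in UTC: 09:35-14:15, 15:35-22:00 (add 3h to convert from UTC-3).
Leo in UTC: 10:20-15:25, 15:35-19:10, 20:40-22:00 (add 3h to convert from UTC-3).
Ben in UTC: 09:15-12:15, 13:10-22:00 (add 4h to convert from UTC-4).
Hana in UTC: 10:30-14:50, 16:45-21:25 (add 4h to convert from UTC-4).
Xiulan ∩ Leo: 10:20-14:15, 15:35-19:10, 20:40-22:00.
Xiulan ∩ Leo ∩ Ben: 10:20-12:15, 13:10-14:15, 15:35-19:10, 20:40-22:00.
Xiulan ∩ Leo ∩ Ben ∩ Hana: 10:30-12:15, 13:10-14:15, 16:45-19:10, 20:40-21:25.
Summing the common windows: 105 + 65 + 145 + 45 = 360 minutes.

360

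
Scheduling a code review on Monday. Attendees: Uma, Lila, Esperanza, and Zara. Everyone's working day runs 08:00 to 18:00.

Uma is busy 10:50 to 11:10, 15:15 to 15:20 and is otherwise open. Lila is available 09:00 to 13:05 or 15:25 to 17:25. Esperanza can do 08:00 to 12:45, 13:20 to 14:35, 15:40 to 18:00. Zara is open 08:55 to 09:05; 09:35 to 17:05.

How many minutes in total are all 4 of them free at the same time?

Uma free: 08:00-10:50, 11:10-15:15, 15:20-18:00 (invert busy blocks within the working day).
Lila free: 09:00-13:05, 15:25-17:25.
Esperanza free: 08:00-12:45, 13:20-14:35, 15:40-18:00.
Zara free: 08:55-09:05, 09:35-17:05.
Uma ∩ Lila: 09:00-10:50, 11:10-13:05, 15:25-17:25.
Uma ∩ Lila ∩ Esperanza: 09:00-10:50, 11:10-12:45, 15:40-17:25.
Uma ∩ Lila ∩ Esperanza ∩ Zara: 09:00-09:05, 09:35-10:50, 11:10-12:45, 15:40-17:05.
So the common availability across everyone is 09:00-09:05, 09:35-10:50, 11:10-12:45, 15:40-17:05.
Summing the common windows: 5 + 75 + 95 + 85 = 260 minutes.

260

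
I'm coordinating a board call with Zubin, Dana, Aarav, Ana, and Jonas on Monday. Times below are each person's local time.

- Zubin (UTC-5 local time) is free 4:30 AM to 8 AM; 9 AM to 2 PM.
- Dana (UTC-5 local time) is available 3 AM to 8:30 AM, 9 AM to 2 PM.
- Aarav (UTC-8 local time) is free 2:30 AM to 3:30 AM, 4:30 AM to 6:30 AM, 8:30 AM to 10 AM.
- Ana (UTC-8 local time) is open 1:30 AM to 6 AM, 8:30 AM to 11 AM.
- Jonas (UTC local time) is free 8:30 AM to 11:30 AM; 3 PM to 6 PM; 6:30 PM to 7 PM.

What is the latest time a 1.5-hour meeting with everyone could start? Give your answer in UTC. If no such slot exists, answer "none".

16:30

Zubin in UTC: 09:30-13:00, 14:00-19:00 (add 5h to convert from UTC-5).
Dana in UTC: 08:00-13:30, 14:00-19:00 (add 5h to convert from UTC-5).
Aarav in UTC: 10:30-11:30, 12:30-14:30, 16:30-18:00 (add 8h to convert from UTC-8).
Ana in UTC: 09:30-14:00, 16:30-19:00 (add 8h to convert from UTC-8).
Jonas in UTC: 08:30-11:30, 15:00-18:00, 18:30-19:00.
Zubin ∩ Dana: 09:30-13:00, 14:00-19:00.
Zubin ∩ Dana ∩ Aarav: 10:30-11:30, 12:30-13:00, 14:00-14:30, 16:30-18:00.
Zubin ∩ Dana ∩ Aarav ∩ Ana: 10:30-11:30, 12:30-13:00, 16:30-18:00.
Zubin ∩ Dana ∩ Aarav ∩ Ana ∩ Jonas: 10:30-11:30, 16:30-18:00.
Those are the intersection windows.
The last common window of at least 90 minutes is 16:30-18:00; a 90-minute meeting can start as late as 16:30 and still end by 18:00.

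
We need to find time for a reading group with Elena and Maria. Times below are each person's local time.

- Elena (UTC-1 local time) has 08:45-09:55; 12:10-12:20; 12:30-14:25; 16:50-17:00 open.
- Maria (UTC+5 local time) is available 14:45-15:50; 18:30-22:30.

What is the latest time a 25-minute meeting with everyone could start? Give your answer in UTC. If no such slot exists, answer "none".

15:00

Elena in UTC: 09:45-10:55, 13:10-13:20, 13:30-15:25, 17:50-18:00 (add 1h to convert from UTC-1).
Maria in UTC: 09:45-10:50, 13:30-17:30 (subtract 5h to convert from UTC+5).
Elena ∩ Maria: 09:45-10:50, 13:30-15:25.
The last common window of at least 25 minutes is 13:30-15:25; a 25-minute meeting can start as late as 15:00 and still end by 15:25.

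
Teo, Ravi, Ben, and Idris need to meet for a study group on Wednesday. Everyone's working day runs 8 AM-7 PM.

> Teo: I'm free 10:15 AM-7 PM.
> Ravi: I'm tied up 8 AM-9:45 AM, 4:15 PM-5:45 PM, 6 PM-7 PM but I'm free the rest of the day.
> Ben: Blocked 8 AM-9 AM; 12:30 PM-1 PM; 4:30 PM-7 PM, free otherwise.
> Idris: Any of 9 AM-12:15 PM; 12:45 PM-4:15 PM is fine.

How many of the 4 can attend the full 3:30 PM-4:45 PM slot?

Teo free: 10:15-19:00.
Ravi free: 09:45-16:15, 17:45-18:00 (invert busy blocks within the working day).
Ben free: 09:00-12:30, 13:00-16:30 (invert busy blocks within the working day).
Idris free: 09:00-12:15, 12:45-16:15.
Teo can make the full 15:30-16:45 slot — that's 1.

1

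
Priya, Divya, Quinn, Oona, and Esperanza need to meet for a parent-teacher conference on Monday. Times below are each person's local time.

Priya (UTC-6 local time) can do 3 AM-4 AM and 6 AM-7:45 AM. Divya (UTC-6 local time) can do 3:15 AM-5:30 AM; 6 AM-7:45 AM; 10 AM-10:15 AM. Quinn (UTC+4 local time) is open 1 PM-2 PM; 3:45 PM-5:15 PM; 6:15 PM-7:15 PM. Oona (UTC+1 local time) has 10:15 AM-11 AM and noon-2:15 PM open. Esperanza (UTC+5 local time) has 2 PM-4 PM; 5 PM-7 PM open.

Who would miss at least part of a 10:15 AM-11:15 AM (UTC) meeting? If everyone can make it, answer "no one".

Esperanza, Oona, Priya, Quinn

Priya in UTC: 09:00-10:00, 12:00-13:45 (add 6h to convert from UTC-6).
Divya in UTC: 09:15-11:30, 12:00-13:45, 16:00-16:15 (add 6h to convert from UTC-6).
Quinn in UTC: 09:00-10:00, 11:45-13:15, 14:15-15:15 (subtract 4h to convert from UTC+4).
Oona in UTC: 09:15-10:00, 11:00-13:15 (subtract 1h to convert from UTC+1).
Esperanza in UTC: 09:00-11:00, 12:00-14:00 (subtract 5h to convert from UTC+5).
Priya: not fully free for 10:15-11:15. Divya: free for 10:15-11:15. Quinn: not fully free for 10:15-11:15. Oona: not fully free for 10:15-11:15. Esperanza: not fully free for 10:15-11:15.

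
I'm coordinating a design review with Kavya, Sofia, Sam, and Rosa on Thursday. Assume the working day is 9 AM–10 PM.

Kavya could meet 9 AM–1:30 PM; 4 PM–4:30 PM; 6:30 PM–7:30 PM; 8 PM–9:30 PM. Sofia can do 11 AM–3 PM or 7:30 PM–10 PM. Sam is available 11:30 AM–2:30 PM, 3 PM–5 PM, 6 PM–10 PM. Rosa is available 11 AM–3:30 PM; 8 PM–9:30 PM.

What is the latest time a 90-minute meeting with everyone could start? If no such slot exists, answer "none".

Kavya ∩ Sofia: 11:00-13:30, 20:00-21:30.
Kavya ∩ Sofia ∩ Sam: 11:30-13:30, 20:00-21:30.
Kavya ∩ Sofia ∩ Sam ∩ Rosa: 11:30-13:30, 20:00-21:30.
So the common availability across everyone is 11:30-13:30, 20:00-21:30.
The last common window of at least 90 minutes is 20:00-21:30; a 90-minute meeting can start as late as 20:00 and still end by 21:30.

20:00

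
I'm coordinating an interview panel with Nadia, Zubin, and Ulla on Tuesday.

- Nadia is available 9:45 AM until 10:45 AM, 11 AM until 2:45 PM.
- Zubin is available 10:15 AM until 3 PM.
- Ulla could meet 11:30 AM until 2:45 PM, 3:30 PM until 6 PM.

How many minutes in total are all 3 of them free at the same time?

Nadia ∩ Zubin: 10:15-10:45, 11:00-14:45.
Nadia ∩ Zubin ∩ Ulla: 11:30-14:45.
That's a single block of 195 minutes.

195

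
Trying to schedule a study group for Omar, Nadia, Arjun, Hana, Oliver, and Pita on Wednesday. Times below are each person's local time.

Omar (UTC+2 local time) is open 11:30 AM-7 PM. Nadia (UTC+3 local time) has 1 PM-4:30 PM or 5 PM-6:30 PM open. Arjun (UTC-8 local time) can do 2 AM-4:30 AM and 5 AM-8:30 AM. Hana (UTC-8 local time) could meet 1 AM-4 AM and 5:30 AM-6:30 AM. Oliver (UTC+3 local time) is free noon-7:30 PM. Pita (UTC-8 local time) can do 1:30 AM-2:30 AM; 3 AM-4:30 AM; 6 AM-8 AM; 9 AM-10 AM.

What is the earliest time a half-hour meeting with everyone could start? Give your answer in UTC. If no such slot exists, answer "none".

10:00

Omar in UTC: 09:30-17:00 (subtract 2h to convert from UTC+2).
Nadia in UTC: 10:00-13:30, 14:00-15:30 (subtract 3h to convert from UTC+3).
Arjun in UTC: 10:00-12:30, 13:00-16:30 (add 8h to convert from UTC-8).
Hana in UTC: 09:00-12:00, 13:30-14:30 (add 8h to convert from UTC-8).
Oliver in UTC: 09:00-16:30 (subtract 3h to convert from UTC+3).
Pita in UTC: 09:30-10:30, 11:00-12:30, 14:00-16:00, 17:00-18:00 (add 8h to convert from UTC-8).
Omar ∩ Nadia: 10:00-13:30, 14:00-15:30.
Omar ∩ Nadia ∩ Arjun: 10:00-12:30, 13:00-13:30, 14:00-15:30.
Omar ∩ Nadia ∩ Arjun ∩ Hana: 10:00-12:00, 14:00-14:30.
Omar ∩ Nadia ∩ Arjun ∩ Hana ∩ Oliver: 10:00-12:00, 14:00-14:30.
Omar ∩ Nadia ∩ Arjun ∩ Hana ∩ Oliver ∩ Pita: 10:00-10:30, 11:00-12:00, 14:00-14:30.
The first common window of at least 30 minutes is 10:00-10:30, so the earliest start is 10:00.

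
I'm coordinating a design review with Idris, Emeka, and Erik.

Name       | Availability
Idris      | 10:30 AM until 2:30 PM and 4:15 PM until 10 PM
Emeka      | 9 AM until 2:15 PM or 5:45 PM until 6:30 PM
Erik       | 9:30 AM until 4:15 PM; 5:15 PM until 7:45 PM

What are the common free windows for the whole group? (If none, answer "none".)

10:30-14:15, 17:45-18:30

Idris ∩ Emeka: 10:30-14:15, 17:45-18:30.
Idris ∩ Emeka ∩ Erik: 10:30-14:15, 17:45-18:30.
So the common availability across everyone is 10:30-14:15, 17:45-18:30.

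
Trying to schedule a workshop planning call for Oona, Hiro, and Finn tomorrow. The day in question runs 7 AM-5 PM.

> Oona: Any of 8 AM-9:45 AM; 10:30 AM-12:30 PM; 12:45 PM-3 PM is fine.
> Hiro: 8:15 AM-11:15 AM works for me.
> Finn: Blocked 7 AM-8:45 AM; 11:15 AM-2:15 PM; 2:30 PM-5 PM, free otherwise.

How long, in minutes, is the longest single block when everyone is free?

Oona free: 08:00-09:45, 10:30-12:30, 12:45-15:00.
Hiro free: 08:15-11:15.
Finn free: 08:45-11:15, 14:15-14:30 (invert busy blocks within the working day).
Oona ∩ Hiro: 08:15-09:45, 10:30-11:15.
Oona ∩ Hiro ∩ Finn: 08:45-09:45, 10:30-11:15.
The longest is 08:45-09:45 at 60 minutes.

60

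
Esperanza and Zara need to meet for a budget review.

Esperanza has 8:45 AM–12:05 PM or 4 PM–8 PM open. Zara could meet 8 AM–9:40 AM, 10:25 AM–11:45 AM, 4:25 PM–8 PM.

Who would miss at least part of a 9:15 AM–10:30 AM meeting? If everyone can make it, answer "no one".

Esperanza: free for 09:15-10:30. Zara: not fully free for 09:15-10:30.

Zara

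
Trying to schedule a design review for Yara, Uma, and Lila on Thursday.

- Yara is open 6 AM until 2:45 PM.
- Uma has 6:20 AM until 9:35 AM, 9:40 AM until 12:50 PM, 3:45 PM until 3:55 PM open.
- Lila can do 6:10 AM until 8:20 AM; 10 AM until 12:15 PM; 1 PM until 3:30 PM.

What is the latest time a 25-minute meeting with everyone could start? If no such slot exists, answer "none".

11:50

Yara ∩ Uma: 06:20-09:35, 09:40-12:50.
Yara ∩ Uma ∩ Lila: 06:20-08:20, 10:00-12:15.
Those are the intersection windows.
The last common window of at least 25 minutes is 10:00-12:15; a 25-minute meeting can start as late as 11:50 and still end by 12:15.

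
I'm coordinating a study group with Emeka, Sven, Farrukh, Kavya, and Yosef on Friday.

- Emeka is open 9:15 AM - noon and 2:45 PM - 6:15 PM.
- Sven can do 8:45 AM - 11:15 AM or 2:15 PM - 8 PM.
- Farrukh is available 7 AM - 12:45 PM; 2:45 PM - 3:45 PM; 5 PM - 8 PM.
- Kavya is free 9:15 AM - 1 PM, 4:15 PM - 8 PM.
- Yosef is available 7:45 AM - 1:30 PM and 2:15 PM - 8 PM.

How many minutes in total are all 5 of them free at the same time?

195

Emeka ∩ Sven: 09:15-11:15, 14:45-18:15.
Emeka ∩ Sven ∩ Farrukh: 09:15-11:15, 14:45-15:45, 17:00-18:15.
Emeka ∩ Sven ∩ Farrukh ∩ Kavya: 09:15-11:15, 17:00-18:15.
Emeka ∩ Sven ∩ Farrukh ∩ Kavya ∩ Yosef: 09:15-11:15, 17:00-18:15.
Summing the common windows: 120 + 75 = 195 minutes.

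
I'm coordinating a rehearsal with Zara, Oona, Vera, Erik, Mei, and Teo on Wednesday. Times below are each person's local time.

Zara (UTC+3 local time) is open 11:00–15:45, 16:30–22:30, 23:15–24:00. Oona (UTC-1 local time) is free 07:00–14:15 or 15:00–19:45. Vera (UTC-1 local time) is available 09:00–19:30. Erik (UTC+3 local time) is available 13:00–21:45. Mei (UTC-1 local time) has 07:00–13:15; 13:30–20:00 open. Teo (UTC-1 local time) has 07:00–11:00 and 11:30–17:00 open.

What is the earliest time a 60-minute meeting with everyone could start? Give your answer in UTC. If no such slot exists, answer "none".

Zara in UTC: 08:00-12:45, 13:30-19:30, 20:15-21:00 (subtract 3h to convert from UTC+3).
Oona in UTC: 08:00-15:15, 16:00-20:45 (add 1h to convert from UTC-1).
Vera in UTC: 10:00-20:30 (add 1h to convert from UTC-1).
Erik in UTC: 10:00-18:45 (subtract 3h to convert from UTC+3).
Mei in UTC: 08:00-14:15, 14:30-21:00 (add 1h to convert from UTC-1).
Teo in UTC: 08:00-12:00, 12:30-18:00 (add 1h to convert from UTC-1).
Zara ∩ Oona: 08:00-12:45, 13:30-15:15, 16:00-19:30, 20:15-20:45.
Zara ∩ Oona ∩ Vera: 10:00-12:45, 13:30-15:15, 16:00-19:30, 20:15-20:30.
Zara ∩ Oona ∩ Vera ∩ Erik: 10:00-12:45, 13:30-15:15, 16:00-18:45.
Zara ∩ Oona ∩ Vera ∩ Erik ∩ Mei: 10:00-12:45, 13:30-14:15, 14:30-15:15, 16:00-18:45.
Zara ∩ Oona ∩ Vera ∩ Erik ∩ Mei ∩ Teo: 10:00-12:00, 12:30-12:45, 13:30-14:15, 14:30-15:15, 16:00-18:00.
The first common window of at least 60 minutes is 10:00-12:00, so the earliest start is 10:00.

10:00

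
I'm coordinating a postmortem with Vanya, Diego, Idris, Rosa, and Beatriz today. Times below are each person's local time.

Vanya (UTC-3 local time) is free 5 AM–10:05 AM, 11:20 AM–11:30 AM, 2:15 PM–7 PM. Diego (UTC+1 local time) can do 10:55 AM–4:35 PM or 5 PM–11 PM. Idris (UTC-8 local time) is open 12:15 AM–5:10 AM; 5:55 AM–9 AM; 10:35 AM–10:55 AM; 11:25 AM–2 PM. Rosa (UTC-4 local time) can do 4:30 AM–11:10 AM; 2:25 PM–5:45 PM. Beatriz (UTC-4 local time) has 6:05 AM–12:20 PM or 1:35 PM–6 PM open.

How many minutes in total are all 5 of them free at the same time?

Vanya in UTC: 08:00-13:05, 14:20-14:30, 17:15-22:00 (add 3h to convert from UTC-3).
Diego in UTC: 09:55-15:35, 16:00-22:00 (subtract 1h to convert from UTC+1).
Idris in UTC: 08:15-13:10, 13:55-17:00, 18:35-18:55, 19:25-22:00 (add 8h to convert from UTC-8).
Rosa in UTC: 08:30-15:10, 18:25-21:45 (add 4h to convert from UTC-4).
Beatriz in UTC: 10:05-16:20, 17:35-22:00 (add 4h to convert from UTC-4).
Vanya ∩ Diego: 09:55-13:05, 14:20-14:30, 17:15-22:00.
Vanya ∩ Diego ∩ Idris: 09:55-13:05, 14:20-14:30, 18:35-18:55, 19:25-22:00.
Vanya ∩ Diego ∩ Idris ∩ Rosa: 09:55-13:05, 14:20-14:30, 18:35-18:55, 19:25-21:45.
Vanya ∩ Diego ∩ Idris ∩ Rosa ∩ Beatriz: 10:05-13:05, 14:20-14:30, 18:35-18:55, 19:25-21:45.
Summing the common windows: 180 + 10 + 20 + 140 = 350 minutes.

350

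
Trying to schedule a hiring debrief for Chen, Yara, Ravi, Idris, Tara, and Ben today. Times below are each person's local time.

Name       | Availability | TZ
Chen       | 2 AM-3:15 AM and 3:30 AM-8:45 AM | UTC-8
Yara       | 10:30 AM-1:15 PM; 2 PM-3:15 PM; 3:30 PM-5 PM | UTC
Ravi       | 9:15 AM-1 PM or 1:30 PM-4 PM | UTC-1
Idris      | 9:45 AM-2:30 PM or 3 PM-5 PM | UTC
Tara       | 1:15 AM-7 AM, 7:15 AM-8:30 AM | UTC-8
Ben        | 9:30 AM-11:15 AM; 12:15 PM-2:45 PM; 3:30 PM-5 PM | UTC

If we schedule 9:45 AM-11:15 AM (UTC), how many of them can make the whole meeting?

Chen in UTC: 10:00-11:15, 11:30-16:45 (add 8h to convert from UTC-8).
Yara in UTC: 10:30-13:15, 14:00-15:15, 15:30-17:00.
Ravi in UTC: 10:15-14:00, 14:30-17:00 (add 1h to convert from UTC-1).
Idris in UTC: 09:45-14:30, 15:00-17:00.
Tara in UTC: 09:15-15:00, 15:15-16:30 (add 8h to convert from UTC-8).
Ben in UTC: 09:30-11:15, 12:15-14:45, 15:30-17:00.
Idris, Tara, and Ben can make the full 09:45-11:15 slot — that's 3.

3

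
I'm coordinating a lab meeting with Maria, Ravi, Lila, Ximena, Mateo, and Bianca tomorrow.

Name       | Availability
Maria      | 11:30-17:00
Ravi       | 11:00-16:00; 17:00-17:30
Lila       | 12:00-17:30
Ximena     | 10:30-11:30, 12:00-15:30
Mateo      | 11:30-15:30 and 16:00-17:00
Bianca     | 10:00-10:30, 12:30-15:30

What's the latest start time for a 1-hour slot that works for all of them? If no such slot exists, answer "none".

14:30

Maria ∩ Ravi: 11:30-16:00.
Maria ∩ Ravi ∩ Lila: 12:00-16:00.
Maria ∩ Ravi ∩ Lila ∩ Ximena: 12:00-15:30.
Maria ∩ Ravi ∩ Lila ∩ Ximena ∩ Mateo: 12:00-15:30.
Maria ∩ Ravi ∩ Lila ∩ Ximena ∩ Mateo ∩ Bianca: 12:30-15:30.
So the common availability across everyone is 12:30-15:30.
The last common window of at least 60 minutes is 12:30-15:30; a 60-minute meeting can start as late as 14:30 and still end by 15:30.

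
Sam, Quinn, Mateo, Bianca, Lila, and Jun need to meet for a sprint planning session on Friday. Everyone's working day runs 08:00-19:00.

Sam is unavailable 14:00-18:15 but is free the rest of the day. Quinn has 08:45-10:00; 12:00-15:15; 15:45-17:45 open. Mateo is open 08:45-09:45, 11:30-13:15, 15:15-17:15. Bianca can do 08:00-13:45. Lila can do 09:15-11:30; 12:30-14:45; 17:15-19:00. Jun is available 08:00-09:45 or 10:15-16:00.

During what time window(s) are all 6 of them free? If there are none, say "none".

09:15-09:45, 12:30-13:15

Sam free: 08:00-14:00, 18:15-19:00 (invert busy blocks within the working day).
Quinn free: 08:45-10:00, 12:00-15:15, 15:45-17:45.
Mateo free: 08:45-09:45, 11:30-13:15, 15:15-17:15.
Bianca free: 08:00-13:45.
Lila free: 09:15-11:30, 12:30-14:45, 17:15-19:00.
Jun free: 08:00-09:45, 10:15-16:00.
Sam ∩ Quinn: 08:45-10:00, 12:00-14:00.
Sam ∩ Quinn ∩ Mateo: 08:45-09:45, 12:00-13:15.
Sam ∩ Quinn ∩ Mateo ∩ Bianca: 08:45-09:45, 12:00-13:15.
Sam ∩ Quinn ∩ Mateo ∩ Bianca ∩ Lila: 09:15-09:45, 12:30-13:15.
Sam ∩ Quinn ∩ Mateo ∩ Bianca ∩ Lila ∩ Jun: 09:15-09:45, 12:30-13:15.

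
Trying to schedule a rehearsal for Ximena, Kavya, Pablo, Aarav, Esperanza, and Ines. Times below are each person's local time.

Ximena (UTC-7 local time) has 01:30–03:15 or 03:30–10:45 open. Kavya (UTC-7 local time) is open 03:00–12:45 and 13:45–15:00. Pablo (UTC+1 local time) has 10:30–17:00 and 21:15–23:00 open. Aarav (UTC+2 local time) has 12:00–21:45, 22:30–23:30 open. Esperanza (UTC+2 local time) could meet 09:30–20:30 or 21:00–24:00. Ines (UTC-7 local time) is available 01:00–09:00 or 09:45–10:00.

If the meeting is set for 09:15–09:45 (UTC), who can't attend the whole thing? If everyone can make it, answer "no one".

Ximena in UTC: 08:30-10:15, 10:30-17:45 (add 7h to convert from UTC-7).
Kavya in UTC: 10:00-19:45, 20:45-22:00 (add 7h to convert from UTC-7).
Pablo in UTC: 09:30-16:00, 20:15-22:00 (subtract 1h to convert from UTC+1).
Aarav in UTC: 10:00-19:45, 20:30-21:30 (subtract 2h to convert from UTC+2).
Esperanza in UTC: 07:30-18:30, 19:00-22:00 (subtract 2h to convert from UTC+2).
Ines in UTC: 08:00-16:00, 16:45-17:00 (add 7h to convert from UTC-7).
Ximena: free for 09:15-09:45. Kavya: not fully free for 09:15-09:45. Pablo: not fully free for 09:15-09:45. Aarav: not fully free for 09:15-09:45. Esperanza: free for 09:15-09:45. Ines: free for 09:15-09:45.

Aarav, Kavya, Pablo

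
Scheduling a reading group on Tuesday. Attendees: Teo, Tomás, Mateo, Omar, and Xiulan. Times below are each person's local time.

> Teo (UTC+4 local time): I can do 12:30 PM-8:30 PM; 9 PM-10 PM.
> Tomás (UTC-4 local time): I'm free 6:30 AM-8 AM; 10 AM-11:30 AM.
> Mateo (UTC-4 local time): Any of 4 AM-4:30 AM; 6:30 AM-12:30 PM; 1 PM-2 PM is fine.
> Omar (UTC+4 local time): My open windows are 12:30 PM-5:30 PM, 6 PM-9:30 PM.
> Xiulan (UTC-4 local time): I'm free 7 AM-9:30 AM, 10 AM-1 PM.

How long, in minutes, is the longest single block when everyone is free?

90

Teo in UTC: 08:30-16:30, 17:00-18:00 (subtract 4h to convert from UTC+4).
Tomás in UTC: 10:30-12:00, 14:00-15:30 (add 4h to convert from UTC-4).
Mateo in UTC: 08:00-08:30, 10:30-16:30, 17:00-18:00 (add 4h to convert from UTC-4).
Omar in UTC: 08:30-13:30, 14:00-17:30 (subtract 4h to convert from UTC+4).
Xiulan in UTC: 11:00-13:30, 14:00-17:00 (add 4h to convert from UTC-4).
Teo ∩ Tomás: 10:30-12:00, 14:00-15:30.
Teo ∩ Tomás ∩ Mateo: 10:30-12:00, 14:00-15:30.
Teo ∩ Tomás ∩ Mateo ∩ Omar: 10:30-12:00, 14:00-15:30.
Teo ∩ Tomás ∩ Mateo ∩ Omar ∩ Xiulan: 11:00-12:00, 14:00-15:30.
Those are the intersection windows.
The longest is 14:00-15:30 at 90 minutes.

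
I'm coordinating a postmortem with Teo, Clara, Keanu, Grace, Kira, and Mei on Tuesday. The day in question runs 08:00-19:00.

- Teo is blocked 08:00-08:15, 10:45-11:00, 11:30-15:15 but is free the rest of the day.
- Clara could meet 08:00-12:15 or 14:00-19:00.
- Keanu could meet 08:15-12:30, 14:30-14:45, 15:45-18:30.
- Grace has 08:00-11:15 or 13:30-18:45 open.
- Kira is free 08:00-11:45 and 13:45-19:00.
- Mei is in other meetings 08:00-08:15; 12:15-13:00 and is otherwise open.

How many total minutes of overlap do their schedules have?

Teo free: 08:15-10:45, 11:00-11:30, 15:15-19:00 (invert busy blocks within the working day).
Clara free: 08:00-12:15, 14:00-19:00.
Keanu free: 08:15-12:30, 14:30-14:45, 15:45-18:30.
Grace free: 08:00-11:15, 13:30-18:45.
Kira free: 08:00-11:45, 13:45-19:00.
Mei free: 08:15-12:15, 13:00-19:00 (invert busy blocks within the working day).
Teo ∩ Clara: 08:15-10:45, 11:00-11:30, 15:15-19:00.
Teo ∩ Clara ∩ Keanu: 08:15-10:45, 11:00-11:30, 15:45-18:30.
Teo ∩ Clara ∩ Keanu ∩ Grace: 08:15-10:45, 11:00-11:15, 15:45-18:30.
Teo ∩ Clara ∩ Keanu ∩ Grace ∩ Kira: 08:15-10:45, 11:00-11:15, 15:45-18:30.
Teo ∩ Clara ∩ Keanu ∩ Grace ∩ Kira ∩ Mei: 08:15-10:45, 11:00-11:15, 15:45-18:30.
Summing the common windows: 150 + 15 + 165 = 330 minutes.

330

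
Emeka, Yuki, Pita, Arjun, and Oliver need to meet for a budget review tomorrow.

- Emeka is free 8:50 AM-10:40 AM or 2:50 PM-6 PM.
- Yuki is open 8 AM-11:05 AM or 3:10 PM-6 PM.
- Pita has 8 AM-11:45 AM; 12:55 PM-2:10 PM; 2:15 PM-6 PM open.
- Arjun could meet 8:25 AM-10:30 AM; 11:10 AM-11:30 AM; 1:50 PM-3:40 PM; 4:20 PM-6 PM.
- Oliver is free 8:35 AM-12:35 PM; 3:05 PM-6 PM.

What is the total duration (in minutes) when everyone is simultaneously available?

230

Emeka ∩ Yuki: 08:50-10:40, 15:10-18:00.
Emeka ∩ Yuki ∩ Pita: 08:50-10:40, 15:10-18:00.
Emeka ∩ Yuki ∩ Pita ∩ Arjun: 08:50-10:30, 15:10-15:40, 16:20-18:00.
Emeka ∩ Yuki ∩ Pita ∩ Arjun ∩ Oliver: 08:50-10:30, 15:10-15:40, 16:20-18:00.
Summing the common windows: 100 + 30 + 100 = 230 minutes.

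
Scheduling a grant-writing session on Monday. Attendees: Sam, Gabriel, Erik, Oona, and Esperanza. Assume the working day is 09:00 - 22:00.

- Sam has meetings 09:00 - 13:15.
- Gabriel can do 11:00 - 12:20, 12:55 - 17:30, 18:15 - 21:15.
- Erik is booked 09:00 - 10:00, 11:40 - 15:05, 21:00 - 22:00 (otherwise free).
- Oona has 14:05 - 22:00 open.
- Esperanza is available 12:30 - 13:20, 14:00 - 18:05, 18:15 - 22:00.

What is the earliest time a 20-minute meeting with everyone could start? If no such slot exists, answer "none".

15:05

Sam free: 13:15-22:00 (invert busy blocks within the working day).
Gabriel free: 11:00-12:20, 12:55-17:30, 18:15-21:15.
Erik free: 10:00-11:40, 15:05-21:00 (invert busy blocks within the working day).
Oona free: 14:05-22:00.
Esperanza free: 12:30-13:20, 14:00-18:05, 18:15-22:00.
Sam ∩ Gabriel: 13:15-17:30, 18:15-21:15.
Sam ∩ Gabriel ∩ Erik: 15:05-17:30, 18:15-21:00.
Sam ∩ Gabriel ∩ Erik ∩ Oona: 15:05-17:30, 18:15-21:00.
Sam ∩ Gabriel ∩ Erik ∩ Oona ∩ Esperanza: 15:05-17:30, 18:15-21:00.
Those are the intersection windows.
The first common window of at least 20 minutes is 15:05-17:30, so the earliest start is 15:05.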